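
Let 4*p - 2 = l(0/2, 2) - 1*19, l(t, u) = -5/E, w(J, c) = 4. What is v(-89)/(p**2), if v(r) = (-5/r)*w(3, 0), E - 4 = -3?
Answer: 80/10769 ≈ 0.0074287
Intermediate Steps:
E = 1 (E = 4 - 3 = 1)
l(t, u) = -5 (l(t, u) = -5/1 = -5*1 = -5)
v(r) = -20/r (v(r) = -5/r*4 = -20/r)
p = -11/2 (p = 1/2 + (-5 - 1*19)/4 = 1/2 + (-5 - 19)/4 = 1/2 + (1/4)*(-24) = 1/2 - 6 = -11/2 ≈ -5.5000)
v(-89)/(p**2) = (-20/(-89))/((-11/2)**2) = (-20*(-1/89))/(121/4) = (20/89)*(4/121) = 80/10769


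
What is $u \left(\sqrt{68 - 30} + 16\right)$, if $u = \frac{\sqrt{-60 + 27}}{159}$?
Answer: $\frac{i \sqrt{33} \left(16 + \sqrt{38}\right)}{159} \approx 0.80079 i$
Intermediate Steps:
$u = \frac{i \sqrt{33}}{159}$ ($u = \sqrt{-33} \cdot \frac{1}{159} = i \sqrt{33} \cdot \frac{1}{159} = \frac{i \sqrt{33}}{159} \approx 0.036129 i$)
$u \left(\sqrt{68 - 30} + 16\right) = \frac{i \sqrt{33}}{159} \left(\sqrt{68 - 30} + 16\right) = \frac{i \sqrt{33}}{159} \left(\sqrt{38} + 16\right) = \frac{i \sqrt{33}}{159} \left(16 + \sqrt{38}\right) = \frac{i \sqrt{33} \left(16 + \sqrt{38}\right)}{159}$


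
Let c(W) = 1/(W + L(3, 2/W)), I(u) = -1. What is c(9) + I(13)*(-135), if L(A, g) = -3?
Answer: 811/6 ≈ 135.17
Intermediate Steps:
c(W) = 1/(-3 + W) (c(W) = 1/(W - 3) = 1/(-3 + W))
c(9) + I(13)*(-135) = 1/(-3 + 9) - 1*(-135) = 1/6 + 135 = ⅙ + 135 = 811/6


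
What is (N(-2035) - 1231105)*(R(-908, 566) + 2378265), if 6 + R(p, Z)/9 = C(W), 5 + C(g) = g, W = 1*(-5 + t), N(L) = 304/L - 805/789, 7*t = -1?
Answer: -10968504632573933276/3746435 ≈ -2.9277e+12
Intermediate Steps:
t = -1/7 (t = (1/7)*(-1) = -1/7 ≈ -0.14286)
N(L) = -805/789 + 304/L (N(L) = 304/L - 805*1/789 = 304/L - 805/789 = -805/789 + 304/L)
W = -36/7 (W = 1*(-5 - 1/7) = 1*(-36/7) = -36/7 ≈ -5.1429)
C(g) = -5 + g
R(p, Z) = -1017/7 (R(p, Z) = -54 + 9*(-5 - 36/7) = -54 + 9*(-71/7) = -54 - 639/7 = -1017/7)
(N(-2035) - 1231105)*(R(-908, 566) + 2378265) = ((-805/789 + 304/(-2035)) - 1231105)*(-1017/7 + 2378265) = ((-805/789 + 304*(-1/2035)) - 1231105)*(16646838/7) = ((-805/789 - 304/2035) - 1231105)*(16646838/7) = (-1878031/1605615 - 1231105)*(16646838/7) = -1976682532606/1605615*16646838/7 = -10968504632573933276/3746435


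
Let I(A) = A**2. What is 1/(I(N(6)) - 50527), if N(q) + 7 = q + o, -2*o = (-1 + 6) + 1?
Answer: -1/50511 ≈ -1.9798e-5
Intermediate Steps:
o = -3 (o = -((-1 + 6) + 1)/2 = -(5 + 1)/2 = -1/2*6 = -3)
N(q) = -10 + q (N(q) = -7 + (q - 3) = -7 + (-3 + q) = -10 + q)
1/(I(N(6)) - 50527) = 1/((-10 + 6)**2 - 50527) = 1/((-4)**2 - 50527) = 1/(16 - 50527) = 1/(-50511) = -1/50511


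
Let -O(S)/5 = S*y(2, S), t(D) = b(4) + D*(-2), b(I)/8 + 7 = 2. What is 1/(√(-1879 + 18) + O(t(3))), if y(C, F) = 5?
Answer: 1150/1324361 - I*√1861/1324361 ≈ 0.00086834 - 3.2574e-5*I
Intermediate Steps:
b(I) = -40 (b(I) = -56 + 8*2 = -56 + 16 = -40)
t(D) = -40 - 2*D (t(D) = -40 + D*(-2) = -40 - 2*D)
O(S) = -25*S (O(S) = -5*S*5 = -25*S)
1/(√(-1879 + 18) + O(t(3))) = 1/(√(-1879 + 18) - 25*(-40 - 2*3)) = 1/(√(-1861) - 25*(-40 - 6)) = 1/(I*√1861 - 25*(-46)) = 1/(I*√1861 + 1150) = 1/(1150 + I*√1861)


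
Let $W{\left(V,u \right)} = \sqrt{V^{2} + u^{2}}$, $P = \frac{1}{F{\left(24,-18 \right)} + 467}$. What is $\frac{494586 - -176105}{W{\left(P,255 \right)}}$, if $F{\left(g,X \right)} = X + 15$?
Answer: $\frac{311200624 \sqrt{13999622401}}{13999622401} \approx 2630.2$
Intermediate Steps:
$F{\left(g,X \right)} = 15 + X$
$P = \frac{1}{464}$ ($P = \frac{1}{\left(15 - 18\right) + 467} = \frac{1}{-3 + 467} = \frac{1}{464} \approx 0.0021552$)
$\frac{494586 - -176105}{W{\left(P,255 \right)}} = \frac{494586 - -176105}{\sqrt{\left(\frac{1}{464}\right)^{2} + 255^{2}}} = \frac{494586 + 176105}{\sqrt{\frac{1}{215296} + 65025}} = \frac{670691}{\sqrt{\frac{13999622401}{215296}}} = \frac{670691}{\frac{1}{464} \sqrt{13999622401}} = 670691 \frac{464 \sqrt{13999622401}}{13999622401} = \frac{311200624 \sqrt{13999622401}}{13999622401}$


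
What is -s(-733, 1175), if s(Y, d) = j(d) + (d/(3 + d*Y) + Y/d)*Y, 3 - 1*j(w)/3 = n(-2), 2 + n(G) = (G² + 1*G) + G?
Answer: -478943888733/1011994600 ≈ -473.27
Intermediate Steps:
n(G) = -2 + G² + 2*G (n(G) = -2 + ((G² + 1*G) + G) = -2 + ((G² + G) + G) = -2 + ((G + G²) + G) = -2 + (G² + 2*G) = -2 + G² + 2*G)
j(w) = 15 (j(w) = 9 - 3*(-2 + (-2)² + 2*(-2)) = 9 - 3*(-2 + 4 - 4) = 9 - 3*(-2) = 9 + 6 = 15)
s(Y, d) = 15 + Y*(Y/d + d/(3 + Y*d)) (s(Y, d) = 15 + (d/(3 + d*Y) + Y/d)*Y = 15 + (d/(3 + Y*d) + Y/d)*Y = 15 + (Y/d + d/(3 + Y*d))*Y = 15 + Y*(Y/d + d/(3 + Y*d)))
-s(-733, 1175) = -(3*(-733)² + 45*1175 + 1175*(-733)³ + 16*(-733)*1175²)/(1175*(3 - 733*1175)) = -(3*537289 + 52875 + 1175*(-393832837) + 16*(-733)*1380625)/(1175*(3 - 861275)) = -(1611867 + 52875 - 462753583475 - 16191970000)/(1175*(-861272)) = -(-1)*(-478943888733)/(1175*861272) = -1*478943888733/1011994600 = -478943888733/1011994600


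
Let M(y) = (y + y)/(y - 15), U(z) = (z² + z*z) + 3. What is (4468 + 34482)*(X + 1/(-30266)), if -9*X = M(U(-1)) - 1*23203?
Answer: 13677141666125/136197 ≈ 1.0042e+8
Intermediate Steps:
U(z) = 3 + 2*z² (U(z) = (z² + z²) + 3 = 2*z² + 3 = 3 + 2*z²)
M(y) = 2*y/(-15 + y) (M(y) = (2*y)/(-15 + y) = 2*y/(-15 + y))
X = 23204/9 (X = -(2*(3 + 2*(-1)²)/(-15 + (3 + 2*(-1)²)) - 1*23203)/9 = -(2*(3 + 2*1)/(-15 + (3 + 2*1)) - 23203)/9 = -(2*(3 + 2)/(-15 + (3 + 2)) - 23203)/9 = -(2*5/(-15 + 5) - 23203)/9 = -(2*5/(-10) - 23203)/9 = -(2*5*(-⅒) - 23203)/9 = -(-1 - 23203)/9 = -⅑*(-23204) = 23204/9 ≈ 2578.2)
(4468 + 34482)*(X + 1/(-30266)) = (4468 + 34482)*(23204/9 + 1/(-30266)) = 38950*(23204/9 - 1/30266) = 38950*(702292255/272394) = 13677141666125/136197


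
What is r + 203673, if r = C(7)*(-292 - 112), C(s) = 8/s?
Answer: 1422479/7 ≈ 2.0321e+5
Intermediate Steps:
r = -3232/7 (r = (8/7)*(-292 - 112) = (8*(1/7))*(-404) = (8/7)*(-404) = -3232/7 ≈ -461.71)
r + 203673 = -3232/7 + 203673 = 1422479/7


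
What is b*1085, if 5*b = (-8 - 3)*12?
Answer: -28644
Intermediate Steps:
b = -132/5 (b = ((-8 - 3)*12)/5 = (-11*12)/5 = (⅕)*(-132) = -132/5 ≈ -26.400)
b*1085 = -132/5*1085 = -28644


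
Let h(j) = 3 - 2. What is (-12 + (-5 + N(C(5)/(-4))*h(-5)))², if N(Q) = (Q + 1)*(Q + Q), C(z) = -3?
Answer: 13225/64 ≈ 206.64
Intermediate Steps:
h(j) = 1
N(Q) = 2*Q*(1 + Q) (N(Q) = (1 + Q)*(2*Q) = 2*Q*(1 + Q))
(-12 + (-5 + N(C(5)/(-4))*h(-5)))² = (-12 + (-5 + (2*(-3/(-4))*(1 - 3/(-4)))*1))² = (-12 + (-5 + (2*(-3*(-¼))*(1 - 3*(-¼)))*1))² = (-12 + (-5 + (2*(¾)*(1 + ¾))*1))² = (-12 + (-5 + (2*(¾)*(7/4))*1))² = (-12 + (-5 + (21/8)*1))² = (-12 + (-5 + 21/8))² = (-12 - 19/8)² = (-115/8)² = 13225/64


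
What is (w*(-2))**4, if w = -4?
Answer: 4096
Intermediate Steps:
(w*(-2))**4 = (-4*(-2))**4 = 8**4 = 4096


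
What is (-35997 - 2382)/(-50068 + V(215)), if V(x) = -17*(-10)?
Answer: 38379/49898 ≈ 0.76915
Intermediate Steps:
V(x) = 170
(-35997 - 2382)/(-50068 + V(215)) = (-35997 - 2382)/(-50068 + 170) = -38379/(-49898) = -38379*(-1/49898) = 38379/49898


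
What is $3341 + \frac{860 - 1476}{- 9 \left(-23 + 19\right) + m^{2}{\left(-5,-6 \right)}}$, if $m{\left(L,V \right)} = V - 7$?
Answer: $\frac{684289}{205} \approx 3338.0$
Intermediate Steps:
$m{\left(L,V \right)} = -7 + V$
$3341 + \frac{860 - 1476}{- 9 \left(-23 + 19\right) + m^{2}{\left(-5,-6 \right)}} = 3341 + \frac{860 - 1476}{- 9 \left(-23 + 19\right) + \left(-7 - 6\right)^{2}} = 3341 - \frac{616}{\left(-9\right) \left(-4\right) + \left(-13\right)^{2}} = 3341 - \frac{616}{36 + 169} = 3341 - \frac{616}{205} = \frac{684289}{205}$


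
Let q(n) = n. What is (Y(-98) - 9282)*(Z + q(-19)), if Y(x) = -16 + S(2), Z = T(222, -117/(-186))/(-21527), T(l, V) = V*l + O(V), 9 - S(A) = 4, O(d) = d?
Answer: 235740205379/1334674 ≈ 1.7663e+5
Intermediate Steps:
S(A) = 5 (S(A) = 9 - 1*4 = 9 - 4 = 5)
T(l, V) = V + V*l (T(l, V) = V*l + V = V + V*l)
Z = -8697/1334674 (Z = ((-117/(-186))*(1 + 222))/(-21527) = (-117*(-1/186)*223)*(-1/21527) = ((39/62)*223)*(-1/21527) = (8697/62)*(-1/21527) = -8697/1334674 ≈ -0.0065162)
Y(x) = -11 (Y(x) = -16 + 5 = -11)
(Y(-98) - 9282)*(Z + q(-19)) = (-11 - 9282)*(-8697/1334674 - 19) = -9293*(-25367503/1334674) = 235740205379/1334674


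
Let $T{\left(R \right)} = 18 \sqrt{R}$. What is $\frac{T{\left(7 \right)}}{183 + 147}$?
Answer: $\frac{3 \sqrt{7}}{55} \approx 0.14431$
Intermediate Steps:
$\frac{T{\left(7 \right)}}{183 + 147} = \frac{18 \sqrt{7}}{183 + 147} = \frac{18 \sqrt{7}}{330} = 18 \sqrt{7} \cdot \frac{1}{330} = \frac{3 \sqrt{7}}{55}$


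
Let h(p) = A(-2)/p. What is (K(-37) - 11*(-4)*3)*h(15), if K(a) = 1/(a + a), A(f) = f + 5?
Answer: 9767/370 ≈ 26.397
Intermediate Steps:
A(f) = 5 + f
h(p) = 3/p (h(p) = (5 - 2)/p = 3/p)
K(a) = 1/(2*a)
(K(-37) - 11*(-4)*3)*h(15) = ((½)/(-37) - 11*(-4)*3)*(3/15) = ((½)*(-1/37) + 44*3)*(3*(1/15)) = (-1/74 + 132)*(⅕) = (9767/74)*(⅕) = 9767/370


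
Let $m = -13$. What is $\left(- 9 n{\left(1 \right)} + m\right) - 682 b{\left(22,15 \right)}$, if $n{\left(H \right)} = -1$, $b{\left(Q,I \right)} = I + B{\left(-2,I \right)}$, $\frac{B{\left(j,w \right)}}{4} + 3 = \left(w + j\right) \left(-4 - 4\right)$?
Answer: $281662$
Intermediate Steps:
$B{\left(j,w \right)} = -12 - 32 j - 32 w$ ($B{\left(j,w \right)} = -12 + 4 \left(w + j\right) \left(-4 - 4\right) = -12 + 4 \left(j + w\right) \left(-8\right) = -12 + 4 \left(- 8 j - 8 w\right) = -12 - \left(32 j + 32 w\right) = -12 - 32 j - 32 w$)
$b{\left(Q,I \right)} = 52 - 31 I$ ($b{\left(Q,I \right)} = I - \left(-52 + 32 I\right) = 52 - 31 I$)
$\left(- 9 n{\left(1 \right)} + m\right) - 682 b{\left(22,15 \right)} = \left(\left(-9\right) \left(-1\right) - 13\right) - 682 \left(52 - 465\right) = \left(9 - 13\right) - 682 \left(52 - 465\right) = -4 - -281666 = -4 + 281666 = 281662$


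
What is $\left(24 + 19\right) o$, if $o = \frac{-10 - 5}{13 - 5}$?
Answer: $- \frac{645}{8} \approx -80.625$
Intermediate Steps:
$o = - \frac{15}{8} \approx -1.875$
$\left(24 + 19\right) o = \left(24 + 19\right) \left(- \frac{15}{8}\right) = 43 \left(- \frac{15}{8}\right) = - \frac{645}{8}$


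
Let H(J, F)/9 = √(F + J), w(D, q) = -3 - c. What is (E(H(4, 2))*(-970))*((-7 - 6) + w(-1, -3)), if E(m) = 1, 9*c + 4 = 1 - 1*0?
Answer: 45590/3 ≈ 15197.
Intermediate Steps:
c = -⅓ (c = -4/9 + (1 - 1*0)/9 = -4/9 + (1 + 0)/9 = -4/9 + (⅑)*1 = -4/9 + ⅑ = -⅓ ≈ -0.33333)
w(D, q) = -8/3 (w(D, q) = -3 - 1*(-⅓) = -3 + ⅓ = -8/3)
H(J, F) = 9*√(F + J)
(E(H(4, 2))*(-970))*((-7 - 6) + w(-1, -3)) = (1*(-970))*((-7 - 6) - 8/3) = -970*(-13 - 8/3) = -970*(-47/3) = 45590/3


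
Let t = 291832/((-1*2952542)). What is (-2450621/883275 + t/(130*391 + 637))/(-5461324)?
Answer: 186196448906369797/366512527380785390447700 ≈ 5.0802e-7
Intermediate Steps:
t = -145916/1476271 (t = 291832/(-2952542) = 291832*(-1/2952542) = -145916/1476271 ≈ -0.098841)
(-2450621/883275 + t/(130*391 + 637))/(-5461324) = (-2450621/883275 - 145916/(1476271*(130*391 + 637)))/(-5461324) = (-2450621*1/883275 - 145916/(1476271*(50830 + 637)))*(-1/5461324) = (-2450621/883275 - 145916/1476271/51467)*(-1/5461324) = (-2450621/883275 - 145916/1476271*1/51467)*(-1/5461324) = (-2450621/883275 - 145916/75979239557)*(-1/5461324) = -186196448906369797/67110562819709175*(-1/5461324) = 186196448906369797/366512527380785390447700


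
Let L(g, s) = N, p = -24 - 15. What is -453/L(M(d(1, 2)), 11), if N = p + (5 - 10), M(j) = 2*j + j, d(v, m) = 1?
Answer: 453/44 ≈ 10.295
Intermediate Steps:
p = -39
M(j) = 3*j
N = -44 (N = -39 + (5 - 10) = -39 - 5 = -44)
L(g, s) = -44
-453/L(M(d(1, 2)), 11) = -453/(-44) = -453*(-1/44) = 453/44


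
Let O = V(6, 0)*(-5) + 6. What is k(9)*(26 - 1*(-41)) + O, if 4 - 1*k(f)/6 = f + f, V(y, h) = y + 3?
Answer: -5667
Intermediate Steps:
V(y, h) = 3 + y
k(f) = 24 - 12*f (k(f) = 24 - 6*(f + f) = 24 - 12*f)
O = -39 (O = (3 + 6)*(-5) + 6 = 9*(-5) + 6 = -45 + 6 = -39)
k(9)*(26 - 1*(-41)) + O = (24 - 12*9)*(26 - 1*(-41)) - 39 = (24 - 108)*(26 + 41) - 39 = -84*67 - 39 = -5628 - 39 = -5667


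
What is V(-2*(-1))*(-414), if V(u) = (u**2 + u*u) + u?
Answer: -4140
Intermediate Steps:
V(u) = u + 2*u**2 (V(u) = (u**2 + u**2) + u = 2*u**2 + u = u + 2*u**2)
V(-2*(-1))*(-414) = ((-2*(-1))*(1 + 2*(-2*(-1))))*(-414) = (2*(1 + 2*2))*(-414) = (2*(1 + 4))*(-414) = (2*5)*(-414) = 10*(-414) = -4140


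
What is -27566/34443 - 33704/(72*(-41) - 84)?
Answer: 8160428/792189 ≈ 10.301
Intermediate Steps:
-27566/34443 - 33704/(72*(-41) - 84) = -27566*1/34443 - 33704/(-2952 - 84) = -27566/34443 - 33704/(-3036) = -27566/34443 - 33704*(-1/3036) = -27566/34443 + 766/69 = 8160428/792189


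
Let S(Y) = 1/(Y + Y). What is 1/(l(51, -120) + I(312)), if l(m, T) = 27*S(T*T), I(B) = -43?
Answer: -3200/137597 ≈ -0.023256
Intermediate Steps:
S(Y) = 1/(2*Y)
l(m, T) = 27/(2*T²) (l(m, T) = 27*(1/(2*((T*T)))) = 27*(1/(2*(T²))) = 27*(1/(2*T²)) = 27/(2*T²))
1/(l(51, -120) + I(312)) = 1/((27/2)/(-120)² - 43) = 1/((27/2)*(1/14400) - 43) = 1/(3/3200 - 43) = 1/(-137597/3200) = -3200/137597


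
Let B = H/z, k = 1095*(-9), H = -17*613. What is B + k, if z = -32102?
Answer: -316354789/32102 ≈ -9854.7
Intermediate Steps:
H = -10421
k = -9855
B = 10421/32102 (B = -10421/(-32102) = -10421*(-1/32102) = 10421/32102 ≈ 0.32462)
B + k = 10421/32102 - 9855 = -316354789/32102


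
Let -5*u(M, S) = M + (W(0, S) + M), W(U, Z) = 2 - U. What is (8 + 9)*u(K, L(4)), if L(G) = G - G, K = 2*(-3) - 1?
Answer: 204/5 ≈ 40.800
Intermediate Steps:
K = -7 (K = -6 - 1 = -7)
L(G) = 0
u(M, S) = -⅖ - 2*M/5 (u(M, S) = -(M + ((2 - 1*0) + M))/5 = -(M + ((2 + 0) + M))/5 = -(M + (2 + M))/5 = -(2 + 2*M)/5 = -⅖ - 2*M/5)
(8 + 9)*u(K, L(4)) = (8 + 9)*(-⅖ - ⅖*(-7)) = 17*(-⅖ + 14/5) = 17*(12/5) = 204/5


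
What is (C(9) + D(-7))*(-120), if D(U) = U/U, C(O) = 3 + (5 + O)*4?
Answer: -7200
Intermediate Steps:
C(O) = 23 + 4*O (C(O) = 3 + (20 + 4*O) = 23 + 4*O)
D(U) = 1
(C(9) + D(-7))*(-120) = ((23 + 4*9) + 1)*(-120) = ((23 + 36) + 1)*(-120) = (59 + 1)*(-120) = 60*(-120) = -7200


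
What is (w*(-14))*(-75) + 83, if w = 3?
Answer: 3233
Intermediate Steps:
(w*(-14))*(-75) + 83 = (3*(-14))*(-75) + 83 = -42*(-75) + 83 = 3150 + 83 = 3233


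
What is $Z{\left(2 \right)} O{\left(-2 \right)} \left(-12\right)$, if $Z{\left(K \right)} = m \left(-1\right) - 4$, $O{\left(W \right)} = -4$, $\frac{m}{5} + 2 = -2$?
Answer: $768$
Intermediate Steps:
$m = -20$ ($m = -10 + 5 \left(-2\right) = -10 - 10 = -20$)
$Z{\left(K \right)} = 16$ ($Z{\left(K \right)} = \left(-20\right) \left(-1\right) - 4 = 20 - 4 = 16$)
$Z{\left(2 \right)} O{\left(-2 \right)} \left(-12\right) = 16 \left(-4\right) \left(-12\right) = \left(-64\right) \left(-12\right) = 768$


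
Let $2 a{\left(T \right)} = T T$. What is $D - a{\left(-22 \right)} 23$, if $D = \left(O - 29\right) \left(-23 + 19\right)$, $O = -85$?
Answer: $-5110$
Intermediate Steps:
$a{\left(T \right)} = \frac{T^{2}}{2}$ ($a{\left(T \right)} = \frac{T T}{2} = \frac{T^{2}}{2}$)
$D = 456$ ($D = \left(-85 - 29\right) \left(-23 + 19\right) = \left(-114\right) \left(-4\right) = 456$)
$D - a{\left(-22 \right)} 23 = 456 - \frac{\left(-22\right)^{2}}{2} \cdot 23 = 456 - \frac{1}{2} \cdot 484 \cdot 23 = 456 - 242 \cdot 23 = 456 - 5566 = -5110$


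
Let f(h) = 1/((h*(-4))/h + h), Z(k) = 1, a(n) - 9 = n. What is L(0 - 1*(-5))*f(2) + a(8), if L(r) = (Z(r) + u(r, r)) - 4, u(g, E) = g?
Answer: 16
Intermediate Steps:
a(n) = 9 + n
L(r) = -3 + r (L(r) = (1 + r) - 4 = -3 + r)
f(h) = 1/(-4 + h) (f(h) = 1/((-4*h)/h + h) = 1/(-4 + h))
L(0 - 1*(-5))*f(2) + a(8) = (-3 + (0 - 1*(-5)))/(-4 + 2) + (9 + 8) = (-3 + (0 + 5))/(-2) + 17 = (-3 + 5)*(-½) + 17 = 2*(-½) + 17 = -1 + 17 = 16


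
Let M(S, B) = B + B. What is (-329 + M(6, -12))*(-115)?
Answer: 40595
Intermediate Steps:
M(S, B) = 2*B
(-329 + M(6, -12))*(-115) = (-329 + 2*(-12))*(-115) = (-329 - 24)*(-115) = -353*(-115) = 40595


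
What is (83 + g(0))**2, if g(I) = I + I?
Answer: 6889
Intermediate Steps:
g(I) = 2*I
(83 + g(0))**2 = (83 + 2*0)**2 = (83 + 0)**2 = 83**2 = 6889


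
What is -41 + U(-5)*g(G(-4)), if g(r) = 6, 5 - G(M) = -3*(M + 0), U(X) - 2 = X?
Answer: -59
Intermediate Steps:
U(X) = 2 + X
G(M) = 5 + 3*M (G(M) = 5 - (-3)*(M + 0) = 5 - (-3)*M = 5 + 3*M)
-41 + U(-5)*g(G(-4)) = -41 + (2 - 5)*6 = -41 - 3*6 = -41 - 18 = -59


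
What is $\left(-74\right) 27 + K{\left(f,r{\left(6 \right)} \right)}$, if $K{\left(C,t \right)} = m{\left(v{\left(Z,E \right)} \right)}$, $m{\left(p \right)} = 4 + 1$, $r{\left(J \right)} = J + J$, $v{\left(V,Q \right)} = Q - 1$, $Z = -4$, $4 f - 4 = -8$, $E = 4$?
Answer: $-1993$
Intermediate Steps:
$f = -1$ ($f = 1 + \frac{1}{4} \left(-8\right) = 1 - 2 = -1$)
$v{\left(V,Q \right)} = -1 + Q$
$r{\left(J \right)} = 2 J$
$m{\left(p \right)} = 5$
$K{\left(C,t \right)} = 5$
$\left(-74\right) 27 + K{\left(f,r{\left(6 \right)} \right)} = \left(-74\right) 27 + 5 = -1998 + 5 = -1993$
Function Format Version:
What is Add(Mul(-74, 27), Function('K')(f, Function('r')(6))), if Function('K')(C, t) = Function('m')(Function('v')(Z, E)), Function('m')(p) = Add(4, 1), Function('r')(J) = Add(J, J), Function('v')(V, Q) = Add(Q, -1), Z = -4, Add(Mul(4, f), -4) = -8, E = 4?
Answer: -1993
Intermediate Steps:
f = -1 (f = Add(1, Mul(Rational(1, 4), -8)) = Add(1, -2) = -1)
Function('v')(V, Q) = Add(-1, Q)
Function('r')(J) = Mul(2, J)
Function('m')(p) = 5
Function('K')(C, t) = 5
Add(Mul(-74, 27), Function('K')(f, Function('r')(6))) = Add(Mul(-74, 27), 5) = Add(-1998, 5) = -1993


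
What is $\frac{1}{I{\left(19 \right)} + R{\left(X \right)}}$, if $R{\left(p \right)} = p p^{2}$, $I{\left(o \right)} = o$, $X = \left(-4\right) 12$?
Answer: $- \frac{1}{110573} \approx -9.0438 \cdot 10^{-6}$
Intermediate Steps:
$X = -48$
$R{\left(p \right)} = p^{3}$
$\frac{1}{I{\left(19 \right)} + R{\left(X \right)}} = \frac{1}{19 + \left(-48\right)^{3}} = \frac{1}{19 - 110592} = \frac{1}{-110573} = - \frac{1}{110573}$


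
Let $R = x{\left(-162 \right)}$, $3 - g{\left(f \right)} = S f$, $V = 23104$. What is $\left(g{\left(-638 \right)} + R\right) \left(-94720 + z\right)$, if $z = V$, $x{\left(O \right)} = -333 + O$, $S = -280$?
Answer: $12828717312$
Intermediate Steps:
$g{\left(f \right)} = 3 + 280 f$ ($g{\left(f \right)} = 3 - - 280 f = 3 + 280 f$)
$z = 23104$
$R = -495$ ($R = -333 - 162 = -495$)
$\left(g{\left(-638 \right)} + R\right) \left(-94720 + z\right) = \left(\left(3 + 280 \left(-638\right)\right) - 495\right) \left(-94720 + 23104\right) = \left(\left(3 - 178640\right) - 495\right) \left(-71616\right) = \left(-178637 - 495\right) \left(-71616\right) = \left(-179132\right) \left(-71616\right) = 12828717312$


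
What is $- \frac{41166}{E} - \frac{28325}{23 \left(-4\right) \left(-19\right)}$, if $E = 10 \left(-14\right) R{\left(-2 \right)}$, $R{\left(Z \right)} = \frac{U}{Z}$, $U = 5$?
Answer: $- \frac{40935959}{305900} \approx -133.82$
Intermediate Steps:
$R{\left(Z \right)} = \frac{5}{Z}$
$E = 350$ ($E = 10 \left(-14\right) \frac{5}{-2} = - 140 \cdot 5 \left(- \frac{1}{2}\right) = \left(-140\right) \left(- \frac{5}{2}\right) = 350$)
$- \frac{41166}{E} - \frac{28325}{23 \left(-4\right) \left(-19\right)} = - \frac{41166}{350} - \frac{28325}{23 \left(-4\right) \left(-19\right)} = \left(-41166\right) \frac{1}{350} - \frac{28325}{\left(-92\right) \left(-19\right)} = - \frac{20583}{175} - \frac{28325}{1748} = - \frac{40935959}{305900}$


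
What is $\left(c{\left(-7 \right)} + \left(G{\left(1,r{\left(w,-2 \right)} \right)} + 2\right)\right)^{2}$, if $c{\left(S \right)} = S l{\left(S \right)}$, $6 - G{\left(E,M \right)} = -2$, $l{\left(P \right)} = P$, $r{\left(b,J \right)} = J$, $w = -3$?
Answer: $3481$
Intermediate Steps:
$G{\left(E,M \right)} = 8$ ($G{\left(E,M \right)} = 6 - -2 = 6 + 2 = 8$)
$c{\left(S \right)} = S^{2}$ ($c{\left(S \right)} = S S = S^{2}$)
$\left(c{\left(-7 \right)} + \left(G{\left(1,r{\left(w,-2 \right)} \right)} + 2\right)\right)^{2} = \left(\left(-7\right)^{2} + \left(8 + 2\right)\right)^{2} = \left(49 + 10\right)^{2} = 59^{2} = 3481$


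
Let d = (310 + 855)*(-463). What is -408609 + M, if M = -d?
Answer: 130786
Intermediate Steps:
d = -539395 (d = 1165*(-463) = -539395)
M = 539395 (M = -1*(-539395) = 539395)
-408609 + M = -408609 + 539395 = 130786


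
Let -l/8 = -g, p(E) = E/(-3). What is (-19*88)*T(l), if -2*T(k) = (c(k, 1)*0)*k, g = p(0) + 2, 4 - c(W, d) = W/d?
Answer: 0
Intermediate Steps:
p(E) = -E/3 (p(E) = E*(-⅓) = -E/3)
c(W, d) = 4 - W/d
g = 2 (g = -⅓*0 + 2 = 0 + 2 = 2)
l = 16 (l = -(-8)*2 = -8*(-2) = 16)
T(k) = 0 (T(k) = -(4 - 1*k/1)*0*k/2 = -(4 - 1*k*1)*0*k/2 = -(4 - k)*0*k/2 = -0*k = -½*0 = 0)
(-19*88)*T(l) = -19*88*0 = -1672*0 = 0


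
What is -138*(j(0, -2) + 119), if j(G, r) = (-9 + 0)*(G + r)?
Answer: -18906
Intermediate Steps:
j(G, r) = -9*G - 9*r (j(G, r) = -9*(G + r) = -9*G - 9*r)
-138*(j(0, -2) + 119) = -138*((-9*0 - 9*(-2)) + 119) = -138*((0 + 18) + 119) = -138*(18 + 119) = -138*137 = -18906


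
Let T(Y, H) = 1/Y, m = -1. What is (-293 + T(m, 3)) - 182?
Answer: -476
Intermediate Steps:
(-293 + T(m, 3)) - 182 = (-293 + 1/(-1)) - 182 = (-293 - 1) - 182 = -294 - 182 = -476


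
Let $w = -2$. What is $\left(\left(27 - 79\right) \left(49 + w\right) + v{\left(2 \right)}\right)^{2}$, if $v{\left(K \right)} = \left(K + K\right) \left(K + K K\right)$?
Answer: $5856400$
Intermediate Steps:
$v{\left(K \right)} = 2 K \left(K + K^{2}\right)$
$\left(\left(27 - 79\right) \left(49 + w\right) + v{\left(2 \right)}\right)^{2} = \left(\left(27 - 79\right) \left(49 - 2\right) + 2 \cdot 2^{2} \left(1 + 2\right)\right)^{2} = \left(\left(-52\right) 47 + 2 \cdot 4 \cdot 3\right)^{2} = \left(-2444 + 24\right)^{2} = \left(-2420\right)^{2} = 5856400$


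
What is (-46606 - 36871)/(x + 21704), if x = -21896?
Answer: 83477/192 ≈ 434.78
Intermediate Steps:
(-46606 - 36871)/(x + 21704) = (-46606 - 36871)/(-21896 + 21704) = -83477/(-192) = -83477*(-1/192) = 83477/192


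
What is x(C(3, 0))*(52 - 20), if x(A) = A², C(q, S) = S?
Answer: 0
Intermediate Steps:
x(C(3, 0))*(52 - 20) = 0²*(52 - 20) = 0*32 = 0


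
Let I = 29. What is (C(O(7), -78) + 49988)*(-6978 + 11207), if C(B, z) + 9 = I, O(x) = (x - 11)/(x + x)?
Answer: 211483832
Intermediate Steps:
O(x) = (-11 + x)/(2*x) (O(x) = (-11 + x)/((2*x)) = (-11 + x)*(1/(2*x)) = (-11 + x)/(2*x))
C(B, z) = 20 (C(B, z) = -9 + 29 = 20)
(C(O(7), -78) + 49988)*(-6978 + 11207) = (20 + 49988)*(-6978 + 11207) = 50008*4229 = 211483832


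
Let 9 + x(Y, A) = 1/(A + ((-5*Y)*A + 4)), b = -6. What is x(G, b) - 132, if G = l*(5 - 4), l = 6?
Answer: -25097/178 ≈ -140.99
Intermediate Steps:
G = 6 (G = 6*(5 - 4) = 6*1 = 6)
x(Y, A) = -9 + 1/(4 + A - 5*A*Y) (x(Y, A) = -9 + 1/(A + ((-5*Y)*A + 4)) = -9 + 1/(A + (-5*A*Y + 4)) = -9 + 1/(A + (4 - 5*A*Y)) = -9 + 1/(4 + A - 5*A*Y))
x(G, b) - 132 = (-35 - 9*(-6) + 45*(-6)*6)/(4 - 6 - 5*(-6)*6) - 132 = (-35 + 54 - 1620)/(4 - 6 + 180) - 132 = -1601/178 - 132 = -25097/178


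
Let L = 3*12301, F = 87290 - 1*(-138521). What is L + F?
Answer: 262714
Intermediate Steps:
F = 225811 (F = 87290 + 138521 = 225811)
L = 36903
L + F = 36903 + 225811 = 262714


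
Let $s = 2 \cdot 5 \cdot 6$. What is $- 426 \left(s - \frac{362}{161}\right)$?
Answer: $- \frac{3960948}{161} \approx -24602.0$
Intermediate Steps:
$s = 60$ ($s = 10 \cdot 6 = 60$)
$- 426 \left(s - \frac{362}{161}\right) = - 426 \left(60 - \frac{362}{161}\right) = \left(-426\right) \frac{9298}{161} = - \frac{3960948}{161}$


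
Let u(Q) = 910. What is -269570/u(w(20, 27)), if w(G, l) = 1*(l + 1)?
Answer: -3851/13 ≈ -296.23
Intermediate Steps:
w(G, l) = 1 + l (w(G, l) = 1*(1 + l) = 1 + l)
-269570/u(w(20, 27)) = -269570/910 = -269570*1/910 = -3851/13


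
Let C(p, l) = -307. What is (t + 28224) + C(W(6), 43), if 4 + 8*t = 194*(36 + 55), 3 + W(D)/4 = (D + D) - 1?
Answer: 120493/4 ≈ 30123.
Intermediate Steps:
W(D) = -16 + 8*D (W(D) = -12 + 4*((D + D) - 1) = -12 + 4*(2*D - 1) = -12 + 4*(-1 + 2*D) = -12 + (-4 + 8*D) = -16 + 8*D)
t = 8825/4 (t = -½ + (194*(36 + 55))/8 = -½ + (194*91)/8 = -½ + (⅛)*17654 = -½ + 8827/4 = 8825/4 ≈ 2206.3)
(t + 28224) + C(W(6), 43) = (8825/4 + 28224) - 307 = 121721/4 - 307 = 120493/4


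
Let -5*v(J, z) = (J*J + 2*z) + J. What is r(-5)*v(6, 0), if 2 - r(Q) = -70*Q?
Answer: 14616/5 ≈ 2923.2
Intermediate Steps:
r(Q) = 2 + 70*Q (r(Q) = 2 - (-70)*Q = 2 + 70*Q)
v(J, z) = -2*z/5 - J/5 - J²/5 (v(J, z) = -((J*J + 2*z) + J)/5 = -((J² + 2*z) + J)/5 = -(J + J² + 2*z)/5 = -2*z/5 - J/5 - J²/5)
r(-5)*v(6, 0) = (2 + 70*(-5))*(-⅖*0 - ⅕*6 - ⅕*6²) = (2 - 350)*(0 - 6/5 - ⅕*36) = -348*(0 - 6/5 - 36/5) = -348*(-42/5) = 14616/5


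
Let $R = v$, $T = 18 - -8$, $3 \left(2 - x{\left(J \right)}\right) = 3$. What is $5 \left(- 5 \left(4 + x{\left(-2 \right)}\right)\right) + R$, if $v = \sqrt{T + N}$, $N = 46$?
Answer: $-125 + 6 \sqrt{2} \approx -116.51$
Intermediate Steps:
$x{\left(J \right)} = 1$ ($x{\left(J \right)} = 2 - 1 = 1$)
$T = 26$ ($T = 18 + 8 = 26$)
$v = 6 \sqrt{2}$ ($v = \sqrt{26 + 46} = \sqrt{72} = 6 \sqrt{2} \approx 8.4853$)
$R = 6 \sqrt{2} \approx 8.4853$
$5 \left(- 5 \left(4 + x{\left(-2 \right)}\right)\right) + R = 5 \left(- 5 \left(4 + 1\right)\right) + 6 \sqrt{2} = 5 \left(\left(-5\right) 5\right) + 6 \sqrt{2} = 5 \left(-25\right) + 6 \sqrt{2} = -125 + 6 \sqrt{2}$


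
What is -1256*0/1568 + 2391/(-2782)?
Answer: -2391/2782 ≈ -0.85945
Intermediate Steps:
-1256*0/1568 + 2391/(-2782) = 0*(1/1568) + 2391*(-1/2782) = 0 - 2391/2782 = -2391/2782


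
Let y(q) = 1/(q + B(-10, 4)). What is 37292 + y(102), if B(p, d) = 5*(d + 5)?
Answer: 5481925/147 ≈ 37292.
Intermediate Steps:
B(p, d) = 25 + 5*d (B(p, d) = 5*(5 + d) = 25 + 5*d)
y(q) = 1/(45 + q) (y(q) = 1/(q + (25 + 5*4)) = 1/(q + (25 + 20)) = 1/(q + 45) = 1/(45 + q))
37292 + y(102) = 37292 + 1/(45 + 102) = 37292 + 1/147 = 5481925/147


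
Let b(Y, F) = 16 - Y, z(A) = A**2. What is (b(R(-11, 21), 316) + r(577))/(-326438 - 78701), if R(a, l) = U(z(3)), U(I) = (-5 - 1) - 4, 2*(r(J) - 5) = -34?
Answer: -2/57877 ≈ -3.4556e-5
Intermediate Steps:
r(J) = -12 (r(J) = 5 + (1/2)*(-34) = 5 - 17 = -12)
U(I) = -10 (U(I) = -6 - 4 = -10)
R(a, l) = -10
(b(R(-11, 21), 316) + r(577))/(-326438 - 78701) = ((16 - 1*(-10)) - 12)/(-326438 - 78701) = ((16 + 10) - 12)/(-405139) = (26 - 12)*(-1/405139) = 14*(-1/405139) = -2/57877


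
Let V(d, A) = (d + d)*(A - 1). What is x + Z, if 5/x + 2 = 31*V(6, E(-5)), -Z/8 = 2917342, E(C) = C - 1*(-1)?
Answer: -43456726437/1862 ≈ -2.3339e+7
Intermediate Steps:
E(C) = 1 + C (E(C) = C + 1 = 1 + C)
Z = -23338736 (Z = -8*2917342 = -23338736)
V(d, A) = 2*d*(-1 + A) (V(d, A) = (2*d)*(-1 + A) = 2*d*(-1 + A))
x = -5/1862 (x = 5/(-2 + 31*(2*6*(-1 + (1 - 5)))) = 5/(-2 + 31*(2*6*(-1 - 4))) = 5/(-2 + 31*(2*6*(-5))) = 5/(-2 + 31*(-60)) = 5/(-2 - 1860) = 5/(-1862) = 5*(-1/1862) = -5/1862 ≈ -0.0026853)
x + Z = -5/1862 - 23338736 = -43456726437/1862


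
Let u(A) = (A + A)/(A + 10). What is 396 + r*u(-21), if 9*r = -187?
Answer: 950/3 ≈ 316.67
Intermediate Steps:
u(A) = 2*A/(10 + A) (u(A) = (2*A)/(10 + A) = 2*A/(10 + A))
r = -187/9 (r = (1/9)*(-187) = -187/9 ≈ -20.778)
396 + r*u(-21) = 396 - 374*(-21)/(9*(10 - 21)) = 396 - 374*(-21)/(9*(-11)) = 396 - 374*(-21)*(-1)/(9*11) = 396 - 187/9*42/11 = 396 - 238/3 = 950/3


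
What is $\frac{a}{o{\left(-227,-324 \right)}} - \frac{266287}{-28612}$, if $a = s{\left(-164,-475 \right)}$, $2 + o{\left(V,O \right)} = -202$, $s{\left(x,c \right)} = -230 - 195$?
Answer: $\frac{488843}{42918} \approx 11.39$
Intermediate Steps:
$s{\left(x,c \right)} = -425$
$o{\left(V,O \right)} = -204$ ($o{\left(V,O \right)} = -2 - 202 = -204$)
$a = -425$
$\frac{a}{o{\left(-227,-324 \right)}} - \frac{266287}{-28612} = - \frac{425}{-204} - \frac{266287}{-28612} = \left(-425\right) \left(- \frac{1}{204}\right) - - \frac{266287}{28612} = \frac{25}{12} + \frac{266287}{28612} = \frac{488843}{42918}$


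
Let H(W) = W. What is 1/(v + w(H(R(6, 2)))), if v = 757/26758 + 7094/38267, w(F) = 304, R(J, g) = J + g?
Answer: 60232258/18323476395 ≈ 0.0032872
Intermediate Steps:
v = 12869963/60232258 (v = 757*(1/26758) + 7094*(1/38267) = 757/26758 + 7094/38267 = 12869963/60232258 ≈ 0.21367)
1/(v + w(H(R(6, 2)))) = 1/(12869963/60232258 + 304) = 1/(18323476395/60232258) = 60232258/18323476395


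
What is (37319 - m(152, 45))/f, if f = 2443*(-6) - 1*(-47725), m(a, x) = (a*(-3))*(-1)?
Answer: 36863/33067 ≈ 1.1148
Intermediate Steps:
m(a, x) = 3*a (m(a, x) = -3*a*(-1) = 3*a)
f = 33067 (f = -14658 + 47725 = 33067)
(37319 - m(152, 45))/f = (37319 - 3*152)/33067 = (37319 - 1*456)*(1/33067) = (37319 - 456)*(1/33067) = 36863*(1/33067) = 36863/33067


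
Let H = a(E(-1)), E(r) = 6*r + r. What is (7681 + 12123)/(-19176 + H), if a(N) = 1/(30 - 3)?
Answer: -534708/517751 ≈ -1.0328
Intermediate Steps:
E(r) = 7*r
a(N) = 1/27
H = 1/27 ≈ 0.037037
(7681 + 12123)/(-19176 + H) = (7681 + 12123)/(-19176 + 1/27) = 19804/(-517751/27) = 19804*(-27/517751) = -534708/517751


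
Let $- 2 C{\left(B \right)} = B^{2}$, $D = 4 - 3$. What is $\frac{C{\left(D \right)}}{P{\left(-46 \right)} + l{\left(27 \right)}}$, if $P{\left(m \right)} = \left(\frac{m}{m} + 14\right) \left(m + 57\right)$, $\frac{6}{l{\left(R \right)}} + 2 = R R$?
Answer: $- \frac{727}{239922} \approx -0.0030302$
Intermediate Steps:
$l{\left(R \right)} = \frac{6}{-2 + R^{2}}$ ($l{\left(R \right)} = \frac{6}{-2 + R R} = \frac{6}{-2 + R^{2}}$)
$P{\left(m \right)} = 855 + 15 m$ ($P{\left(m \right)} = \left(1 + 14\right) \left(57 + m\right) = 15 \left(57 + m\right) = 855 + 15 m$)
$D = 1$
$C{\left(B \right)} = - \frac{B^{2}}{2}$
$\frac{C{\left(D \right)}}{P{\left(-46 \right)} + l{\left(27 \right)}} = \frac{\left(- \frac{1}{2}\right) 1^{2}}{\left(855 + 15 \left(-46\right)\right) + \frac{6}{-2 + 27^{2}}} = \frac{\left(- \frac{1}{2}\right) 1}{\left(855 - 690\right) + \frac{6}{-2 + 729}} = \frac{1}{165 + \frac{6}{727}} \left(- \frac{1}{2}\right) = \frac{1}{\frac{119961}{727}} \left(- \frac{1}{2}\right) = \frac{727}{119961} \left(- \frac{1}{2}\right) = - \frac{727}{239922}$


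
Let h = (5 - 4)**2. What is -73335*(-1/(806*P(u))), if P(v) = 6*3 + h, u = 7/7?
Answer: 73335/15314 ≈ 4.7888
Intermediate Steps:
h = 1 (h = 1**2 = 1)
u = 1 (u = 7*(1/7) = 1)
P(v) = 19 (P(v) = 6*3 + 1 = 18 + 1 = 19)
-73335*(-1/(806*P(u))) = -73335/((31*19)*(-26)) = -73335/(589*(-26)) = -73335/(-15314) = -73335*(-1/15314) = 73335/15314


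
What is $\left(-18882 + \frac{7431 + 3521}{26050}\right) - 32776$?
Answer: $- \frac{672839974}{13025} \approx -51658.0$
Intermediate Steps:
$\left(-18882 + \frac{7431 + 3521}{26050}\right) - 32776 = \left(-18882 + 10952 \cdot \frac{1}{26050}\right) - 32776 = \left(-18882 + \frac{5476}{13025}\right) - 32776 = - \frac{245932574}{13025} - 32776 = - \frac{672839974}{13025}$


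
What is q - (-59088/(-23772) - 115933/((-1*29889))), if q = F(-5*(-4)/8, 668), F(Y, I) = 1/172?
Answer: -64756703839/10184138748 ≈ -6.3586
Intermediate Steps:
F(Y, I) = 1/172
q = 1/172 ≈ 0.0058140
q - (-59088/(-23772) - 115933/((-1*29889))) = 1/172 - (-59088/(-23772) - 115933/((-1*29889))) = 1/172 - (-59088*(-1/23772) - 115933/(-29889)) = 1/172 - (4924/1981 - 115933*(-1/29889)) = 1/172 - (4924/1981 + 115933/29889) = 1/172 - 1*376836709/59210109 = 1/172 - 376836709/59210109 = -64756703839/10184138748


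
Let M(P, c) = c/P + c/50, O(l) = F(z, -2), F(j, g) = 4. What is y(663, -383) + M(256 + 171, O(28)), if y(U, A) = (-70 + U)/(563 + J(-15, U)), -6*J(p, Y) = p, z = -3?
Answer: 13739524/12073425 ≈ 1.1380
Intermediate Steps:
J(p, Y) = -p/6
O(l) = 4
y(U, A) = -140/1131 + 2*U/1131 (y(U, A) = (-70 + U)/(563 - ⅙*(-15)) = (-70 + U)/(563 + 5/2) = (-70 + U)/(1131/2) = (-70 + U)*(2/1131) = -140/1131 + 2*U/1131)
M(P, c) = c/50 + c/P (M(P, c) = c/P + c*(1/50) = c/P + c/50 = c/50 + c/P)
y(663, -383) + M(256 + 171, O(28)) = (-140/1131 + (2/1131)*663) + ((1/50)*4 + 4/(256 + 171)) = (-140/1131 + 34/29) + (2/25 + 4/427) = 1186/1131 + (2/25 + 4*(1/427)) = 1186/1131 + (2/25 + 4/427) = 1186/1131 + 954/10675 = 13739524/12073425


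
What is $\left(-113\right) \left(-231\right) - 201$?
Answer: $25902$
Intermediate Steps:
$\left(-113\right) \left(-231\right) - 201 = 26103 - 201 = 25902$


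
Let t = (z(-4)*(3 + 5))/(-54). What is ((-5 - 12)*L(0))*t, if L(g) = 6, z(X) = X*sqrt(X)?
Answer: -1088*I/9 ≈ -120.89*I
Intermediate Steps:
z(X) = X**(3/2)
t = 32*I/27 (t = ((-4)**(3/2)*(3 + 5))/(-54) = (-8*I*8)*(-1/54) = -64*I*(-1/54) = 32*I/27 ≈ 1.1852*I)
((-5 - 12)*L(0))*t = ((-5 - 12)*6)*(32*I/27) = (-17*6)*(32*I/27) = -1088*I/9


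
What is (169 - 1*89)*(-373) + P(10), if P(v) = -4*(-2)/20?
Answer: -149198/5 ≈ -29840.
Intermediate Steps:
P(v) = ⅖ (P(v) = 8*(1/20) = ⅖)
(169 - 1*89)*(-373) + P(10) = (169 - 1*89)*(-373) + ⅖ = (169 - 89)*(-373) + ⅖ = 80*(-373) + ⅖ = -29840 + ⅖ = -149198/5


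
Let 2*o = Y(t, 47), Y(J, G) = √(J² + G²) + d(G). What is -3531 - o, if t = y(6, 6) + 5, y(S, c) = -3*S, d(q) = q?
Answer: -7109/2 - √2378/2 ≈ -3578.9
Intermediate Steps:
t = -13 (t = -3*6 + 5 = -18 + 5 = -13)
Y(J, G) = G + √(G² + J²) (Y(J, G) = √(J² + G²) + G = √(G² + J²) + G = G + √(G² + J²))
o = 47/2 + √2378/2 (o = (47 + √(47² + (-13)²))/2 = (47 + √(2209 + 169))/2 = (47 + √2378)/2 = 47/2 + √2378/2 ≈ 47.882)
-3531 - o = -3531 - (47/2 + √2378/2) = -3531 + (-47/2 - √2378/2) = -7109/2 - √2378/2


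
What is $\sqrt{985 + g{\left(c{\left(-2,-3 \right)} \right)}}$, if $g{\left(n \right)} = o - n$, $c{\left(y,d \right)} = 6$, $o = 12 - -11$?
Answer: $\sqrt{1002} \approx 31.654$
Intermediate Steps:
$o = 23$ ($o = 12 + 11 = 23$)
$g{\left(n \right)} = 23 - n$
$\sqrt{985 + g{\left(c{\left(-2,-3 \right)} \right)}} = \sqrt{985 + \left(23 - 6\right)} = \sqrt{985 + 17} = \sqrt{1002}$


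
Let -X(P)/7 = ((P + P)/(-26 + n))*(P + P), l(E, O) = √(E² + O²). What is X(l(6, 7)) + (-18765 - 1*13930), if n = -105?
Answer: -4280665/131 ≈ -32677.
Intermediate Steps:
X(P) = 28*P²/131 (X(P) = -7*(P + P)/(-26 - 105)*(P + P) = -7*(2*P)/(-131)*2*P = -7*(2*P)*(-1/131)*2*P = -7*(-2*P/131)*2*P = -(-28)*P²/131 = 28*P²/131)
X(l(6, 7)) + (-18765 - 1*13930) = 28*(√(6² + 7²))²/131 + (-18765 - 1*13930) = 28*(√(36 + 49))²/131 + (-18765 - 13930) = 28*(√85)²/131 - 32695 = (28/131)*85 - 32695 = 2380/131 - 32695 = -4280665/131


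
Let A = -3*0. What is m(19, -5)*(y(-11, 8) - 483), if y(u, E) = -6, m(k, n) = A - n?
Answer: -2445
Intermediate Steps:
A = 0
m(k, n) = -n (m(k, n) = 0 - n = -n)
m(19, -5)*(y(-11, 8) - 483) = (-1*(-5))*(-6 - 483) = 5*(-489) = -2445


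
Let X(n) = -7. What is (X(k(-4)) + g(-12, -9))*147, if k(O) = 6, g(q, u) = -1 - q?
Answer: 588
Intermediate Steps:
(X(k(-4)) + g(-12, -9))*147 = (-7 + (-1 - 1*(-12)))*147 = (-7 + (-1 + 12))*147 = (-7 + 11)*147 = 4*147 = 588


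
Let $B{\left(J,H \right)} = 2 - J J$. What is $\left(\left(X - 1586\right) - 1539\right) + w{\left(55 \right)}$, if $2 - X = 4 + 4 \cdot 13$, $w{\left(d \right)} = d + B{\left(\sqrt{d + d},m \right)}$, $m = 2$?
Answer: $-3232$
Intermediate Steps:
$B{\left(J,H \right)} = 2 - J^{2}$
$w{\left(d \right)} = 2 - d$ ($w{\left(d \right)} = d - \left(-2 + \left(\sqrt{d + d}\right)^{2}\right) = d - \left(-2 + \left(\sqrt{2 d}\right)^{2}\right) = d - \left(-2 + \left(\sqrt{2} \sqrt{d}\right)^{2}\right) = d - \left(-2 + 2 d\right) = 2 - d$)
$X = -54$ ($X = 2 - \left(4 + 4 \cdot 13\right) = 2 - \left(4 + 52\right) = 2 - 56 = -54$)
$\left(\left(X - 1586\right) - 1539\right) + w{\left(55 \right)} = \left(\left(-54 - 1586\right) - 1539\right) + \left(2 - 55\right) = \left(-1640 - 1539\right) + \left(2 - 55\right) = -3179 - 53 = -3232$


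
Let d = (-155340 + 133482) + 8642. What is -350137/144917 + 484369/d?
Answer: -74820712965/1915223072 ≈ -39.066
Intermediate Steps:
d = -13216 (d = -21858 + 8642 = -13216)
-350137/144917 + 484369/d = -350137/144917 + 484369/(-13216) = -350137*1/144917 + 484369*(-1/13216) = -350137/144917 - 484369/13216 = -74820712965/1915223072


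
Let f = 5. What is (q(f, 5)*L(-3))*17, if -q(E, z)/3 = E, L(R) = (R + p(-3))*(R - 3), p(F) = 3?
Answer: 0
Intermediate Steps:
L(R) = (-3 + R)*(3 + R) (L(R) = (R + 3)*(R - 3) = (3 + R)*(-3 + R) = (-3 + R)*(3 + R))
q(E, z) = -3*E
(q(f, 5)*L(-3))*17 = ((-3*5)*(-9 + (-3)²))*17 = -15*(-9 + 9)*17 = -15*0*17 = 0*17 = 0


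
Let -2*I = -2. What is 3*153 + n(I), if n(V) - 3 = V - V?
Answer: 462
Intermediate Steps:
I = 1 (I = -½*(-2) = 1)
n(V) = 3 (n(V) = 3 + (V - V) = 3 + 0 = 3)
3*153 + n(I) = 3*153 + 3 = 459 + 3 = 462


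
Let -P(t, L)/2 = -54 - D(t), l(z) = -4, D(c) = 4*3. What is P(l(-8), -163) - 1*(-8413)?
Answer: 8545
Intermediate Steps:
D(c) = 12
P(t, L) = 132 (P(t, L) = -2*(-54 - 1*12) = -2*(-54 - 12) = -2*(-66) = 132)
P(l(-8), -163) - 1*(-8413) = 132 - 1*(-8413) = 132 + 8413 = 8545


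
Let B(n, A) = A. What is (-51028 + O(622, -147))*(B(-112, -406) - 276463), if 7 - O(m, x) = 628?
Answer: 14300006981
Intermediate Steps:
O(m, x) = -621 (O(m, x) = 7 - 1*628 = 7 - 628 = -621)
(-51028 + O(622, -147))*(B(-112, -406) - 276463) = (-51028 - 621)*(-406 - 276463) = -51649*(-276869) = 14300006981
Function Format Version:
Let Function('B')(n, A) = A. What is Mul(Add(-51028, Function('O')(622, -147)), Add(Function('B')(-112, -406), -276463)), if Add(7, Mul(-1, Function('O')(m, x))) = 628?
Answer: 14300006981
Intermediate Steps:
Function('O')(m, x) = -621 (Function('O')(m, x) = Add(7, Mul(-1, 628)) = Add(7, -628) = -621)
Mul(Add(-51028, Function('O')(622, -147)), Add(Function('B')(-112, -406), -276463)) = Mul(Add(-51028, -621), Add(-406, -276463)) = Mul(-51649, -276869) = 14300006981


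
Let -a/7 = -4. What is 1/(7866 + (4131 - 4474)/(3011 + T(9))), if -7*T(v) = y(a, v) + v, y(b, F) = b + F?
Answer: 21031/165427445 ≈ 0.00012713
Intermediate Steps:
a = 28 (a = -7*(-4) = 28)
y(b, F) = F + b
T(v) = -4 - 2*v/7 (T(v) = -((v + 28) + v)/7 = -((28 + v) + v)/7 = -(28 + 2*v)/7 = -4 - 2*v/7)
1/(7866 + (4131 - 4474)/(3011 + T(9))) = 1/(7866 + (4131 - 4474)/(3011 + (-4 - 2/7*9))) = 1/(7866 - 343/(3011 + (-4 - 18/7))) = 1/(7866 - 343/(3011 - 46/7)) = 1/(7866 - 343/21031/7) = 1/(7866 - 343*7/21031) = 1/(7866 - 2401/21031) = 1/(165427445/21031) = 21031/165427445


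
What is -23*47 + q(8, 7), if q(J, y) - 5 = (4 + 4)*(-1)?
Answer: -1084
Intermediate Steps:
q(J, y) = -3 (q(J, y) = 5 + (4 + 4)*(-1) = 5 + 8*(-1) = 5 - 8 = -3)
-23*47 + q(8, 7) = -23*47 - 3 = -1081 - 3 = -1084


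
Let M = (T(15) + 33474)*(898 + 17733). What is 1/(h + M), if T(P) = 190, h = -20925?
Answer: 1/627173059 ≈ 1.5945e-9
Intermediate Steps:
M = 627193984 (M = (190 + 33474)*(898 + 17733) = 33664*18631 = 627193984)
1/(h + M) = 1/(-20925 + 627193984) = 1/627173059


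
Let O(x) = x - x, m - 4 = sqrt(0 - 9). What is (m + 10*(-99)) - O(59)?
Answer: -986 + 3*I ≈ -986.0 + 3.0*I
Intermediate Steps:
m = 4 + 3*I (m = 4 + sqrt(0 - 9) = 4 + sqrt(-9) = 4 + 3*I ≈ 4.0 + 3.0*I)
O(x) = 0
(m + 10*(-99)) - O(59) = ((4 + 3*I) + 10*(-99)) - 1*0 = ((4 + 3*I) - 990) + 0 = (-986 + 3*I) + 0 = -986 + 3*I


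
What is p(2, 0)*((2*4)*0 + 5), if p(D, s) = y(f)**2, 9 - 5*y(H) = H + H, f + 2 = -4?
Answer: 441/5 ≈ 88.200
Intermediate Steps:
f = -6 (f = -2 - 4 = -6)
y(H) = 9/5 - 2*H/5 (y(H) = 9/5 - (H + H)/5 = 9/5 - 2*H/5)
p(D, s) = 441/25 (p(D, s) = (9/5 - 2/5*(-6))**2 = (9/5 + 12/5)**2 = (21/5)**2 = 441/25)
p(2, 0)*((2*4)*0 + 5) = 441*((2*4)*0 + 5)/25 = 441*(8*0 + 5)/25 = 441*(0 + 5)/25 = (441/25)*5 = 441/5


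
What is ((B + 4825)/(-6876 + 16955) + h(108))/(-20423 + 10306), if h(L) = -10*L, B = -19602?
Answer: 10900097/101969243 ≈ 0.10690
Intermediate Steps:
((B + 4825)/(-6876 + 16955) + h(108))/(-20423 + 10306) = ((-19602 + 4825)/(-6876 + 16955) - 10*108)/(-20423 + 10306) = (-14777/10079 - 1080)/(-10117) = (-14777*1/10079 - 1080)*(-1/10117) = (-14777/10079 - 1080)*(-1/10117) = -10900097/10079*(-1/10117) = 10900097/101969243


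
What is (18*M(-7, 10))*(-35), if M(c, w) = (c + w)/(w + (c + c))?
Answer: 945/2 ≈ 472.50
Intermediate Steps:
M(c, w) = (c + w)/(w + 2*c)
(18*M(-7, 10))*(-35) = (18*((-7 + 10)/(10 + 2*(-7))))*(-35) = (18*(3/(10 - 14)))*(-35) = (18*(3/(-4)))*(-35) = (18*(-¼*3))*(-35) = (18*(-¾))*(-35) = -27/2*(-35) = 945/2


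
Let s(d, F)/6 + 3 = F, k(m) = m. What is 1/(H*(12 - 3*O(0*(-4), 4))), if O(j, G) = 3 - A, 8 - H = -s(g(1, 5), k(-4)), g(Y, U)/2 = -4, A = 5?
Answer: -1/612 ≈ -0.0016340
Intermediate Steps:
g(Y, U) = -8 (g(Y, U) = 2*(-4) = -8)
s(d, F) = -18 + 6*F
H = -34 (H = 8 - (-1)*(-18 + 6*(-4)) = 8 - (-1)*(-18 - 24) = 8 - (-1)*(-42) = 8 - 1*42 = 8 - 42 = -34)
O(j, G) = -2 (O(j, G) = 3 - 1*5 = 3 - 5 = -2)
1/(H*(12 - 3*O(0*(-4), 4))) = 1/(-34*(12 - 3*(-2))) = 1/(-34*(12 + 6)) = 1/(-34*18) = 1/(-612) = -1/612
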